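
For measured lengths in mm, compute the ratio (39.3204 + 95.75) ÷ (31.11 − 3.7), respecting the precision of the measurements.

4.93

39.3204 + 95.75 = 135.0704, limited to 2 d.p. → 5 s.f.; 31.11 − 3.7 = 27.41, limited to 1 d.p. → 3 s.f.
Carrying full precision, 135.0704 ÷ 27.41 = 4.92777818314…; keep min(5, 3) = 3 s.f.
Rounded to 3 significant figures: 4.93.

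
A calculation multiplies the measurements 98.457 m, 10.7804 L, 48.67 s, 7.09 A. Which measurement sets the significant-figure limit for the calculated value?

98.457 m → 5 s.f.; 10.7804 L → 6 s.f.; 48.67 s → 4 s.f.; 7.09 A → 3 s.f.
The fewest is 3 significant figures, from 7.09 A.

7.09 A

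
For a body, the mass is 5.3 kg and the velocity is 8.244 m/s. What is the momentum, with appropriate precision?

44 kg·m/s

momentum = 5.3 kg × 8.244 m/s = 43.6932 kg·m/s.
5.3 has 2 significant figures; 8.244 has 4.
Division/multiplication keeps the fewest: 2 significant figures.
Rounded: 44 kg·m/s.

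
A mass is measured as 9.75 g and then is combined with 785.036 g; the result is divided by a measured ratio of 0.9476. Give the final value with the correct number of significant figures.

838.7 g

9.75 g + 785.036 g = 794.786 g; the sum is limited to 2 decimal places (5 s.f.).
Carrying full precision, 794.786 ÷ 0.9476 = 838.735753482… g; 0.9476 has 4 s.f., so the result keeps min(5, 4) = 4 s.f.
Rounded to 4 significant figures: 838.7 g.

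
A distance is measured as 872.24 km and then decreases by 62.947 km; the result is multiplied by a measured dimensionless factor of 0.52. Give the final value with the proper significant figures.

872.24 km − 62.947 km = 809.293 km; the difference is limited to 2 decimal places (5 s.f.).
Carrying full precision, 809.293 × 0.52 = 420.83236 km; 0.52 has 2 s.f., so the result keeps min(5, 2) = 2 s.f.
Rounded to 2 significant figures: 4.2 × 10^2 km.

4.2 × 10^2 km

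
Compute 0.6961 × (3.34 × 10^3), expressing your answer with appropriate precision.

0.6961 × (3.34 × 10^3) = 2324.974
Multiplication/division keeps the fewest significant figures: 0.6961 → 4 s.f., 3.34 × 10^3 → 3 s.f.; limit is 3.
Rounded to 3 significant figures: 2.32 × 10^3.

2.32 × 10^3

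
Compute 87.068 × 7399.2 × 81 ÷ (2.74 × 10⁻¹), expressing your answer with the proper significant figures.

1.9 × 10⁸

87.068 × 7399.2 × 81 ÷ (2.74 × 10⁻¹) = 190448602.896…
Multiplication/division keeps the fewest significant figures: 87.068 → 5 s.f., 7399.2 → 5 s.f., 81 → 2 s.f., 2.74 × 10⁻¹ → 3 s.f.; limit is 2.
Rounded to 2 significant figures: 1.9 × 10⁸.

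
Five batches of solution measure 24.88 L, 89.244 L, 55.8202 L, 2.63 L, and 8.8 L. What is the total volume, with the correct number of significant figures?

24.88 L + 89.244 L + 55.8202 L + 2.63 L + 8.8 L = 181.3742 L.
Addition/subtraction keeps the fewest decimal places: 24.88 → 2 decimal places, 89.244 → 3 decimal places, 55.8202 → 4 decimal places, 2.63 → 2 decimal places, 8.8 → 1 decimal place; limit is 1.
Rounded to 1 decimal place: 181.4 L.

181.4 L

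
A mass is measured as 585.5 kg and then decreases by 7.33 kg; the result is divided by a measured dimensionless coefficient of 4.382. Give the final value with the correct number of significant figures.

585.5 kg − 7.33 kg = 578.17 kg; the difference is limited to 1 decimal place (4 s.f.).
Carrying full precision, 578.17 ÷ 4.382 = 131.9420356… kg; 4.382 has 4 s.f., so the result keeps min(4, 4) = 4 s.f.
Rounded to 4 significant figures: 131.9 kg.

131.9 kg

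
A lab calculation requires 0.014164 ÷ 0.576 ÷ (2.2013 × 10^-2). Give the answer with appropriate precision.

0.014164 ÷ 0.576 ÷ (2.2013 × 10^-2) = 1.11707980638…
Multiplication/division keeps the fewest significant figures: 0.014164 → 5 s.f., 0.576 → 3 s.f., 2.2013 × 10^-2 → 5 s.f.; limit is 3.
Rounded to 3 significant figures: 1.12.

1.12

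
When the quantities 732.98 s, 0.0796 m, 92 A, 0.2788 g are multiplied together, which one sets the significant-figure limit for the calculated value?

732.98 s → 5 s.f.; 0.0796 m → 3 s.f.; 92 A → 2 s.f.; 0.2788 g → 4 s.f.
The fewest is 2 significant figures, from 92 A.

92 A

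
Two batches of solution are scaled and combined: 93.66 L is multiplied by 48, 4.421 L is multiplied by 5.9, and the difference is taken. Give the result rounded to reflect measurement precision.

93.66 × 48 = 4495.68 → 4.5 × 10³ L (2 s.f., last digit at the 10^2 place).
4.421 × 5.9 = 26.0839 → 26 L (2 s.f., last digit at the 10^0 place).
Difference: 4469.5961 L; keep the coarser place, 10^2.
Result: 4.5 × 10³ L.

4.5 × 10³ L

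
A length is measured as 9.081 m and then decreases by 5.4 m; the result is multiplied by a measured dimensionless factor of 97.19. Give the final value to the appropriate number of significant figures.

3.6 × 10^2 m

9.081 m − 5.4 m = 3.681 m; the difference is limited to 1 decimal place (2 s.f.).
Carrying full precision, 3.681 × 97.19 = 357.75639 m; 97.19 has 4 s.f., so the result keeps min(2, 4) = 2 s.f.
Rounded to 2 significant figures: 3.6 × 10^2 m.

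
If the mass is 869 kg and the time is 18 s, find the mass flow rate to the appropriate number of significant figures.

48 kg/s

mass flow rate = 869 kg ÷ 18 s = 48.2777777778… kg/s.
869 has 3 significant figures; 18 has 2.
Division/multiplication keeps the fewest: 2 significant figures.
Rounded: 48 kg/s.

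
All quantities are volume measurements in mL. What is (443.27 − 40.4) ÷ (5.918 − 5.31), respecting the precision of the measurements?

6.6 × 10^2

443.27 − 40.4 = 402.87, limited to 1 d.p. → 4 s.f.; 5.918 − 5.31 = 0.608, limited to 2 d.p. → 2 s.f.
Carrying full precision, 402.87 ÷ 0.608 = 662.615131579…; keep min(4, 2) = 2 s.f.
Rounded to 2 significant figures: 6.6 × 10^2.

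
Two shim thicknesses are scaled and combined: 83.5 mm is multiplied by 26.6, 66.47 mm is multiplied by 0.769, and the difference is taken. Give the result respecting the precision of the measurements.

83.5 × 26.6 = 2221.1 → 2.22 × 10³ mm (3 s.f., last digit at the 10^1 place).
66.47 × 0.769 = 51.11543 → 51.1 mm (3 s.f., last digit at the 10^-1 place).
Difference: 2169.98457 mm; keep the coarser place, 10^1.
Result: 2.17 × 10³ mm.

2.17 × 10³ mm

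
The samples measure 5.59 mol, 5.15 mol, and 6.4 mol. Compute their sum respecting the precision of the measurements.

17.1 mol

5.59 mol + 5.15 mol + 6.4 mol = 17.14 mol.
Addition/subtraction keeps the fewest decimal places: 5.59 → 2 decimal places, 5.15 → 2 decimal places, 6.4 → 1 decimal place; limit is 1.
Rounded to 1 decimal place: 17.1 mol.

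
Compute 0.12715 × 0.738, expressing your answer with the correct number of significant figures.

0.12715 × 0.738 = 0.0938367
Multiplication/division keeps the fewest significant figures: 0.12715 → 5 s.f., 0.738 → 3 s.f.; limit is 3.
Rounded to 3 significant figures: 0.0938.

0.0938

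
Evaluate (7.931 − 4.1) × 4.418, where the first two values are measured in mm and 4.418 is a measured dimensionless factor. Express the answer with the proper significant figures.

17 mm

7.931 mm − 4.1 mm = 3.831 mm; the difference is limited to 1 decimal place (2 s.f.).
Carrying full precision, 3.831 × 4.418 = 16.925358 mm; 4.418 has 4 s.f., so the result keeps min(2, 4) = 2 s.f.
Rounded to 2 significant figures: 17 mm.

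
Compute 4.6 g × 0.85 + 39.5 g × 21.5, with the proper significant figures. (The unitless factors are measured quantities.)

4.6 × 0.85 = 3.91 → 3.9 g (2 s.f., last digit at the 10^-1 place).
39.5 × 21.5 = 849.25 → 849 g (3 s.f., last digit at the 10^0 place).
Sum: 853.16 g; keep the coarser place, 10^0.
Result: 853 g.

853 g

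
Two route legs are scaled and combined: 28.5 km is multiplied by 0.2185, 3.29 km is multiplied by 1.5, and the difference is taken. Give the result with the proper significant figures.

1.3 km

28.5 × 0.2185 = 6.22725 → 6.23 km (3 s.f., last digit at the 10^-2 place).
3.29 × 1.5 = 4.935 → 4.9 km (2 s.f., last digit at the 10^-1 place).
Difference: 1.29225 km; keep the coarser place, 10^-1.
Result: 1.3 km.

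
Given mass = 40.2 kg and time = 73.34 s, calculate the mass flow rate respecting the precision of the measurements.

mass flow rate = 40.2 kg ÷ 73.34 s = 0.548131988001… kg/s.
40.2 has 3 significant figures; 73.34 has 4.
Division/multiplication keeps the fewest: 3 significant figures.
Rounded: 0.548 kg/s.

0.548 kg/s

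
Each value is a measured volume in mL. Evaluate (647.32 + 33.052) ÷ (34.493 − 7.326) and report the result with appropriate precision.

647.32 + 33.052 = 680.372, limited to 2 d.p. → 5 s.f.; 34.493 − 7.326 = 27.167, limited to 3 d.p. → 5 s.f.
Carrying full precision, 680.372 ÷ 27.167 = 25.0440608091…; keep min(5, 5) = 5 s.f.
Rounded to 5 significant figures: 25.044.

25.044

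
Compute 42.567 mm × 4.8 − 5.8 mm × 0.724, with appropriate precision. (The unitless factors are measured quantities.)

2.0 × 10^2 mm

42.567 × 4.8 = 204.3216 → 2.0 × 10^2 mm (2 s.f., last digit at the 10^1 place).
5.8 × 0.724 = 4.1992 → 4.2 mm (2 s.f., last digit at the 10^-1 place).
Difference: 200.1224 mm; keep the coarser place, 10^1.
Result: 2.0 × 10^2 mm.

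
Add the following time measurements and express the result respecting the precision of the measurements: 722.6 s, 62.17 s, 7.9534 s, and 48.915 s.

841.6 s

722.6 s + 62.17 s + 7.9534 s + 48.915 s = 841.6384 s.
Addition/subtraction keeps the fewest decimal places: 722.6 → 1 decimal place, 62.17 → 2 decimal places, 7.9534 → 4 decimal places, 48.915 → 3 decimal places; limit is 1.
Rounded to 1 decimal place: 841.6 s.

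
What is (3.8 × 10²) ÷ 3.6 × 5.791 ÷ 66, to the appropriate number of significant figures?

(3.8 × 10²) ÷ 3.6 × 5.791 ÷ 66 = 9.2617003367…
Multiplication/division keeps the fewest significant figures: 3.8 × 10² → 2 s.f., 3.6 → 2 s.f., 5.791 → 4 s.f., 66 → 2 s.f.; limit is 2.
Rounded to 2 significant figures: 9.3.

9.3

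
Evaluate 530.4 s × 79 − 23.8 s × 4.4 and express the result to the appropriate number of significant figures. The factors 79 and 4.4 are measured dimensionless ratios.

4.2 × 10⁴ s

530.4 × 79 = 41901.6 → 4.2 × 10⁴ s (2 s.f., last digit at the 10^3 place).
23.8 × 4.4 = 104.72 → 1.0 × 10² s (2 s.f., last digit at the 10^1 place).
Difference: 41796.88 s; keep the coarser place, 10^3.
Result: 4.2 × 10⁴ s.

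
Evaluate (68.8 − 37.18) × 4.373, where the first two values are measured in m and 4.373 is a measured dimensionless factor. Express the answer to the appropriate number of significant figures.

138 m

68.8 m − 37.18 m = 31.62 m; the difference is limited to 1 decimal place (3 s.f.).
Carrying full precision, 31.62 × 4.373 = 138.27426 m; 4.373 has 4 s.f., so the result keeps min(3, 4) = 3 s.f.
Rounded to 3 significant figures: 138 m.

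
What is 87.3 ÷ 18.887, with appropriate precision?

4.62

87.3 ÷ 18.887 = 4.62222692858…
Multiplication/division keeps the fewest significant figures: 87.3 → 3 s.f., 18.887 → 5 s.f.; limit is 3.
Rounded to 3 significant figures: 4.62.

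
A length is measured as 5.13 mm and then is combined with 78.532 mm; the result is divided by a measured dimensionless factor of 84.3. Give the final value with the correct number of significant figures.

0.992 mm

5.13 mm + 78.532 mm = 83.662 mm; the sum is limited to 2 decimal places (4 s.f.).
Carrying full precision, 83.662 ÷ 84.3 = 0.992431791222… mm; 84.3 has 3 s.f., so the result keeps min(4, 3) = 3 s.f.
Rounded to 3 significant figures: 0.992 mm.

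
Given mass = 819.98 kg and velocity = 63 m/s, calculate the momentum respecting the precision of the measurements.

momentum = 819.98 kg × 63 m/s = 51658.74 kg·m/s.
819.98 has 5 significant figures; 63 has 2.
Division/multiplication keeps the fewest: 2 significant figures.
Rounded: 5.2 × 10⁴ kg·m/s.

5.2 × 10⁴ kg·m/s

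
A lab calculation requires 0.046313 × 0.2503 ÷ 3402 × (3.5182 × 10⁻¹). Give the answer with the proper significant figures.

1.199 × 10⁻⁶

0.046313 × 0.2503 ÷ 3402 × (3.5182 × 10⁻¹) = 0.00000119880895558…
Multiplication/division keeps the fewest significant figures: 0.046313 → 5 s.f., 0.2503 → 4 s.f., 3402 → 4 s.f., 3.5182 × 10⁻¹ → 5 s.f.; limit is 4.
Rounded to 4 significant figures: 1.199 × 10⁻⁶.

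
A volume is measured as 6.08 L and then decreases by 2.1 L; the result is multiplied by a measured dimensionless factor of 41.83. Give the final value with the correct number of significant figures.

1.7 × 10^2 L

6.08 L − 2.1 L = 3.98 L; the difference is limited to 1 decimal place (2 s.f.).
Carrying full precision, 3.98 × 41.83 = 166.4834 L; 41.83 has 4 s.f., so the result keeps min(2, 4) = 2 s.f.
Rounded to 2 significant figures: 1.7 × 10^2 L.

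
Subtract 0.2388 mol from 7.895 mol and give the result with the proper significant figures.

7.656 mol

7.895 mol − 0.2388 mol = 7.6562 mol.
Addition/subtraction keeps the fewest decimal places: 7.895 → 3 decimal places, 0.2388 → 4 decimal places; limit is 3.
Rounded to 3 decimal places: 7.656 mol.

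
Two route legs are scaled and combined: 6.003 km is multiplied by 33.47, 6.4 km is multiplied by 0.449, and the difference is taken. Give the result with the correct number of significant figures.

6.003 × 33.47 = 200.92041 → 200.9 km (4 s.f., last digit at the 10^-1 place).
6.4 × 0.449 = 2.8736 → 2.9 km (2 s.f., last digit at the 10^-1 place).
Difference: 198.04681 km; keep the coarser place, 10^-1.
Result: 198.0 km.

198.0 km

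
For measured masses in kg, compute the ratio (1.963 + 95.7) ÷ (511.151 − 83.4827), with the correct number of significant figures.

1.963 + 95.7 = 97.663, limited to 1 d.p. → 3 s.f.; 511.151 − 83.4827 = 427.6683, limited to 3 d.p. → 6 s.f.
Carrying full precision, 97.663 ÷ 427.6683 = 0.228361559648…; keep min(3, 6) = 3 s.f.
Rounded to 3 significant figures: 0.228.

0.228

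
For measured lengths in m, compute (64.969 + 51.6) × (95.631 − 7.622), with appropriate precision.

64.969 + 51.6 = 116.569, limited to 1 d.p. → 4 s.f.; 95.631 − 7.622 = 88.009, limited to 3 d.p. → 5 s.f.
Carrying full precision, 116.569 × 88.009 = 10259.121121; keep min(4, 5) = 4 s.f.
Rounded to 4 significant figures: 1.026 × 10⁴ m².

1.026 × 10⁴ m²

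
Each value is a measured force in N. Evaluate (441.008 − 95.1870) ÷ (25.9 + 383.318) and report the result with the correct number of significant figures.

441.008 − 95.1870 = 345.8210, limited to 3 d.p. → 6 s.f.; 25.9 + 383.318 = 409.218, limited to 1 d.p. → 4 s.f.
Carrying full precision, 345.8210 ÷ 409.218 = 0.845077684755…; keep min(6, 4) = 4 s.f.
Rounded to 4 significant figures: 0.8451.

0.8451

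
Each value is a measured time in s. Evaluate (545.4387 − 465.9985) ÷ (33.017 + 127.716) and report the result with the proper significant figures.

545.4387 − 465.9985 = 79.4402, limited to 4 d.p. → 6 s.f.; 33.017 + 127.716 = 160.733, limited to 3 d.p. → 6 s.f.
Carrying full precision, 79.4402 ÷ 160.733 = 0.494237026622…; keep min(6, 6) = 6 s.f.
Rounded to 6 significant figures: 0.494237.

0.494237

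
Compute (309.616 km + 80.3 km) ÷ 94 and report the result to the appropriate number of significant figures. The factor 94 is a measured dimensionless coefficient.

4.1 km

309.616 km + 80.3 km = 389.916 km; the sum is limited to 1 decimal place (4 s.f.).
Carrying full precision, 389.916 ÷ 94 = 4.14804255319… km; 94 has 2 s.f., so the result keeps min(4, 2) = 2 s.f.
Rounded to 2 significant figures: 4.1 km.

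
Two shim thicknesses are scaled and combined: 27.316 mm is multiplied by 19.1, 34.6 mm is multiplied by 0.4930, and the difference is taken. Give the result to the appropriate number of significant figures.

27.316 × 19.1 = 521.7356 → 522 mm (3 s.f., last digit at the 10^0 place).
34.6 × 0.4930 = 17.0578 → 17.1 mm (3 s.f., last digit at the 10^-1 place).
Difference: 504.6778 mm; keep the coarser place, 10^0.
Result: 505 mm.

505 mm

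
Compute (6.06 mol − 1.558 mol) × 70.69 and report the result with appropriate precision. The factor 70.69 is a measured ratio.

6.06 mol − 1.558 mol = 4.502 mol; the difference is limited to 2 decimal places (3 s.f.).
Carrying full precision, 4.502 × 70.69 = 318.24638 mol; 70.69 has 4 s.f., so the result keeps min(3, 4) = 3 s.f.
Rounded to 3 significant figures: 318 mol.

318 mol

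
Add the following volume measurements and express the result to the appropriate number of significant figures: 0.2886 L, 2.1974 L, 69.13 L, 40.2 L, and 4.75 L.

0.2886 L + 2.1974 L + 69.13 L + 40.2 L + 4.75 L = 116.5660 L.
Addition/subtraction keeps the fewest decimal places: 0.2886 → 4 decimal places, 2.1974 → 4 decimal places, 69.13 → 2 decimal places, 40.2 → 1 decimal place, 4.75 → 2 decimal places; limit is 1.
Rounded to 1 decimal place: 116.6 L.

116.6 L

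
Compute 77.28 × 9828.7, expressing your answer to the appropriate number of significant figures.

77.28 × 9828.7 = 759561.936
Multiplication/division keeps the fewest significant figures: 77.28 → 4 s.f., 9828.7 → 5 s.f.; limit is 4.
Rounded to 4 significant figures: 7.596 × 10^5.

7.596 × 10^5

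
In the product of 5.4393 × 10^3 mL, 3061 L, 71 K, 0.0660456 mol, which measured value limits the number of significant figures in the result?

5.4393 × 10^3 mL → 5 s.f.; 3061 L → 4 s.f.; 71 K → 2 s.f.; 0.0660456 mol → 6 s.f.
The fewest is 2 significant figures, from 71 K.

71 K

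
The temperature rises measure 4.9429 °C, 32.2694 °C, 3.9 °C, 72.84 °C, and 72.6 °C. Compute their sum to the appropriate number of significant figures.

4.9429 °C + 32.2694 °C + 3.9 °C + 72.84 °C + 72.6 °C = 186.5523 °C.
Addition/subtraction keeps the fewest decimal places: 4.9429 → 4 decimal places, 32.2694 → 4 decimal places, 3.9 → 1 decimal place, 72.84 → 2 decimal places, 72.6 → 1 decimal place; limit is 1.
Rounded to 1 decimal place: 1.866 × 10² °C.

1.866 × 10² °C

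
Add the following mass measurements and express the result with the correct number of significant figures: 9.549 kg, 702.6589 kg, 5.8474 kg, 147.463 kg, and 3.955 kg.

869.473 kg

9.549 kg + 702.6589 kg + 5.8474 kg + 147.463 kg + 3.955 kg = 869.4733 kg.
Addition/subtraction keeps the fewest decimal places: 9.549 → 3 decimal places, 702.6589 → 4 decimal places, 5.8474 → 4 decimal places, 147.463 → 3 decimal places, 3.955 → 3 decimal places; limit is 3.
Rounded to 3 decimal places: 869.473 kg.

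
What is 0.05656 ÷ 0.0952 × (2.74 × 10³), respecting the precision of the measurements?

1.63 × 10³

0.05656 ÷ 0.0952 × (2.74 × 10³) = 1627.88235294…
Multiplication/division keeps the fewest significant figures: 0.05656 → 4 s.f., 0.0952 → 3 s.f., 2.74 × 10³ → 3 s.f.; limit is 3.
Rounded to 3 significant figures: 1.63 × 10³.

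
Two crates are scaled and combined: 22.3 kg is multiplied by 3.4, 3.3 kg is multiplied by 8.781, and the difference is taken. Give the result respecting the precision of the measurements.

47 kg

22.3 × 3.4 = 75.82 → 76 kg (2 s.f., last digit at the 10^0 place).
3.3 × 8.781 = 28.9773 → 29 kg (2 s.f., last digit at the 10^0 place).
Difference: 46.8427 kg; keep the coarser place, 10^0.
Result: 47 kg.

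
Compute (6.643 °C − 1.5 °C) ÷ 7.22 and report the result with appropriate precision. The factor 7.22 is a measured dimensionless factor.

6.643 °C − 1.5 °C = 5.143 °C; the difference is limited to 1 decimal place (2 s.f.).
Carrying full precision, 5.143 ÷ 7.22 = 0.712326869806… °C; 7.22 has 3 s.f., so the result keeps min(2, 3) = 2 s.f.
Rounded to 2 significant figures: 7.1 × 10^-1 °C.

7.1 × 10^-1 °C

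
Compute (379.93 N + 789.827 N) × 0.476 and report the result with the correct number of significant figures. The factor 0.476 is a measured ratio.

557 N

379.93 N + 789.827 N = 1169.757 N; the sum is limited to 2 decimal places (6 s.f.).
Carrying full precision, 1169.757 × 0.476 = 556.804332 N; 0.476 has 3 s.f., so the result keeps min(6, 3) = 3 s.f.
Rounded to 3 significant figures: 557 N.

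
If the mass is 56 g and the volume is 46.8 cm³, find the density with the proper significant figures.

1.2 g/cm³

density = 56 g ÷ 46.8 cm³ = 1.19658119658… g/cm³.
56 has 2 significant figures; 46.8 has 3.
Division/multiplication keeps the fewest: 2 significant figures.
Rounded: 1.2 g/cm³.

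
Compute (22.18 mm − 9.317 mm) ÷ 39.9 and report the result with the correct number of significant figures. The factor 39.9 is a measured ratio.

22.18 mm − 9.317 mm = 12.863 mm; the difference is limited to 2 decimal places (4 s.f.).
Carrying full precision, 12.863 ÷ 39.9 = 0.322380952381… mm; 39.9 has 3 s.f., so the result keeps min(4, 3) = 3 s.f.
Rounded to 3 significant figures: 0.322 mm.

0.322 mm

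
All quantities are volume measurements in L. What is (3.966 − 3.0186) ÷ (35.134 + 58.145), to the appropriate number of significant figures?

0.0102

3.966 − 3.0186 = 0.9474, limited to 3 d.p. → 3 s.f.; 35.134 + 58.145 = 93.279, limited to 3 d.p. → 5 s.f.
Carrying full precision, 0.9474 ÷ 93.279 = 0.0101566268935…; keep min(3, 5) = 3 s.f.
Rounded to 3 significant figures: 0.0102.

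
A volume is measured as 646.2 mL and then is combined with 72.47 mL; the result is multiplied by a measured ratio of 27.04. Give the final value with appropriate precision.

646.2 mL + 72.47 mL = 718.67 mL; the sum is limited to 1 decimal place (4 s.f.).
Carrying full precision, 718.67 × 27.04 = 19432.8368 mL; 27.04 has 4 s.f., so the result keeps min(4, 4) = 4 s.f.
Rounded to 4 significant figures: 1.943 × 10⁴ mL.

1.943 × 10⁴ mL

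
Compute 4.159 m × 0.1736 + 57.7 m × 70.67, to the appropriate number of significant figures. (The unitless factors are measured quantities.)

4.08 × 10^3 m

4.159 × 0.1736 = 0.7220024 → 0.7220 m (4 s.f., last digit at the 10^-4 place).
57.7 × 70.67 = 4077.659 → 4.08 × 10^3 m (3 s.f., last digit at the 10^1 place).
Sum: 4078.3810024 m; keep the coarser place, 10^1.
Result: 4.08 × 10^3 m.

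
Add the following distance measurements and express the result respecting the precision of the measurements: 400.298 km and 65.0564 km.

465.354 km

400.298 km + 65.0564 km = 465.3544 km.
Addition/subtraction keeps the fewest decimal places: 400.298 → 3 decimal places, 65.0564 → 4 decimal places; limit is 3.
Rounded to 3 decimal places: 465.354 km.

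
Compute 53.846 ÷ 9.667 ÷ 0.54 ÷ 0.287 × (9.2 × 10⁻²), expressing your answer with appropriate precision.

3.3

53.846 ÷ 9.667 ÷ 0.54 ÷ 0.287 × (9.2 × 10⁻²) = 3.30654090011…
Multiplication/division keeps the fewest significant figures: 53.846 → 5 s.f., 9.667 → 4 s.f., 0.54 → 2 s.f., 0.287 → 3 s.f., 9.2 × 10⁻² → 2 s.f.; limit is 2.
Rounded to 2 significant figures: 3.3.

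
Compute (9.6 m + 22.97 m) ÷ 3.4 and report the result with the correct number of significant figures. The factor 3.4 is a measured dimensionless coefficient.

9.6 m

9.6 m + 22.97 m = 32.57 m; the sum is limited to 1 decimal place (3 s.f.).
Carrying full precision, 32.57 ÷ 3.4 = 9.57941176471… m; 3.4 has 2 s.f., so the result keeps min(3, 2) = 2 s.f.
Rounded to 2 significant figures: 9.6 m.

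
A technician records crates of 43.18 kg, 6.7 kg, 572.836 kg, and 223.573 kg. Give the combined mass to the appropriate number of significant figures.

846.3 kg

43.18 kg + 6.7 kg + 572.836 kg + 223.573 kg = 846.289 kg.
Addition/subtraction keeps the fewest decimal places: 43.18 → 2 decimal places, 6.7 → 1 decimal place, 572.836 → 3 decimal places, 223.573 → 3 decimal places; limit is 1.
Rounded to 1 decimal place: 846.3 kg.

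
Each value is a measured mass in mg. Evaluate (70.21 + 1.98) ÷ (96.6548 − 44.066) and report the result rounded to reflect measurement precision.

70.21 + 1.98 = 72.19, limited to 2 d.p. → 4 s.f.; 96.6548 − 44.066 = 52.5888, limited to 3 d.p. → 5 s.f.
Carrying full precision, 72.19 ÷ 52.5888 = 1.37272575149…; keep min(4, 5) = 4 s.f.
Rounded to 4 significant figures: 1.373.

1.373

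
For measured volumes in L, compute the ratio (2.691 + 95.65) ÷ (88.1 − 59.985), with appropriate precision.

2.691 + 95.65 = 98.341, limited to 2 d.p. → 4 s.f.; 88.1 − 59.985 = 28.115, limited to 1 d.p. → 3 s.f.
Carrying full precision, 98.341 ÷ 28.115 = 3.49781255558…; keep min(4, 3) = 3 s.f.
Rounded to 3 significant figures: 3.50.

3.50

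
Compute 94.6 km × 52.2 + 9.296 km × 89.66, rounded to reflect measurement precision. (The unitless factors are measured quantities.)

5.77 × 10^3 km

94.6 × 52.2 = 4938.12 → 4.94 × 10^3 km (3 s.f., last digit at the 10^1 place).
9.296 × 89.66 = 833.47936 → 833.5 km (4 s.f., last digit at the 10^-1 place).
Sum: 5771.59936 km; keep the coarser place, 10^1.
Result: 5.77 × 10^3 km.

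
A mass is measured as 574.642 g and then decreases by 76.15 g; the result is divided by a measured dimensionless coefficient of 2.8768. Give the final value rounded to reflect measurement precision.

173.28 g

574.642 g − 76.15 g = 498.492 g; the difference is limited to 2 decimal places (5 s.f.).
Carrying full precision, 498.492 ÷ 2.8768 = 173.28003337… g; 2.8768 has 5 s.f., so the result keeps min(5, 5) = 5 s.f.
Rounded to 5 significant figures: 173.28 g.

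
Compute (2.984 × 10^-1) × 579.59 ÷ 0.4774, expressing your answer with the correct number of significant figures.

(2.984 × 10^-1) × 579.59 ÷ 0.4774 = 362.274101382…
Multiplication/division keeps the fewest significant figures: 2.984 × 10^-1 → 4 s.f., 579.59 → 5 s.f., 0.4774 → 4 s.f.; limit is 4.
Rounded to 4 significant figures: 362.3.

362.3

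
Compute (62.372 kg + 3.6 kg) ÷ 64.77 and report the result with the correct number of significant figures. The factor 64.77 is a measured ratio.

1.02 kg

62.372 kg + 3.6 kg = 65.972 kg; the sum is limited to 1 decimal place (3 s.f.).
Carrying full precision, 65.972 ÷ 64.77 = 1.01855797437… kg; 64.77 has 4 s.f., so the result keeps min(3, 4) = 3 s.f.
Rounded to 3 significant figures: 1.02 kg.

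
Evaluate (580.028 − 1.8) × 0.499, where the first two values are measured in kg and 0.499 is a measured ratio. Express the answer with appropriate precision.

580.028 kg − 1.8 kg = 578.228 kg; the difference is limited to 1 decimal place (4 s.f.).
Carrying full precision, 578.228 × 0.499 = 288.535772 kg; 0.499 has 3 s.f., so the result keeps min(4, 3) = 3 s.f.
Rounded to 3 significant figures: 289 kg.

289 kg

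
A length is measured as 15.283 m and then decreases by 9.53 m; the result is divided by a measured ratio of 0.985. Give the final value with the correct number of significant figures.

5.84 m

15.283 m − 9.53 m = 5.753 m; the difference is limited to 2 decimal places (3 s.f.).
Carrying full precision, 5.753 ÷ 0.985 = 5.84060913706… m; 0.985 has 3 s.f., so the result keeps min(3, 3) = 3 s.f.
Rounded to 3 significant figures: 5.84 m.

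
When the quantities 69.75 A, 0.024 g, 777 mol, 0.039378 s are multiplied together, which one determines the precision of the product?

69.75 A → 4 s.f.; 0.024 g → 2 s.f.; 777 mol → 3 s.f.; 0.039378 s → 5 s.f.
The fewest is 2 significant figures, from 0.024 g.

0.024 g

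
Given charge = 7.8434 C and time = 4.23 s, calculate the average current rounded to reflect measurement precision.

1.85 A

average current = 7.8434 C ÷ 4.23 s = 1.85423167849… A.
7.8434 has 5 significant figures; 4.23 has 3.
Division/multiplication keeps the fewest: 3 significant figures.
Rounded: 1.85 A.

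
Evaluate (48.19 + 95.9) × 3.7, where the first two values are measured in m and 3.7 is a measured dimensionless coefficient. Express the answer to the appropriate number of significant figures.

5.3 × 10² m

48.19 m + 95.9 m = 144.09 m; the sum is limited to 1 decimal place (4 s.f.).
Carrying full precision, 144.09 × 3.7 = 533.133 m; 3.7 has 2 s.f., so the result keeps min(4, 2) = 2 s.f.
Rounded to 2 significant figures: 5.3 × 10² m.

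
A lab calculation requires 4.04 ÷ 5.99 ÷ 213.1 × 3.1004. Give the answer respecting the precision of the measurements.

4.04 ÷ 5.99 ÷ 213.1 × 3.1004 = 0.00981270677157…
Multiplication/division keeps the fewest significant figures: 4.04 → 3 s.f., 5.99 → 3 s.f., 213.1 → 4 s.f., 3.1004 → 5 s.f.; limit is 3.
Rounded to 3 significant figures: 0.00981.

0.00981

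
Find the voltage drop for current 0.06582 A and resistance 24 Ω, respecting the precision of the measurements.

voltage drop = 0.06582 A × 24 Ω = 1.57968 V.
0.06582 has 4 significant figures; 24 has 2.
Division/multiplication keeps the fewest: 2 significant figures.
Rounded: 1.6 V.

1.6 V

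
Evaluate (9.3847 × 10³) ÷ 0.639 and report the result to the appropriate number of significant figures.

(9.3847 × 10³) ÷ 0.639 = 14686.541471…
Multiplication/division keeps the fewest significant figures: 9.3847 × 10³ → 5 s.f., 0.639 → 3 s.f.; limit is 3.
Rounded to 3 significant figures: 1.47 × 10⁴.

1.47 × 10⁴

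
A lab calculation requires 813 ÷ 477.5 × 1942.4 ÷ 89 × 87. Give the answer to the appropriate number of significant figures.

813 ÷ 477.5 × 1942.4 ÷ 89 × 87 = 3232.84650627…
Multiplication/division keeps the fewest significant figures: 813 → 3 s.f., 477.5 → 4 s.f., 1942.4 → 5 s.f., 89 → 2 s.f., 87 → 2 s.f.; limit is 2.
Rounded to 2 significant figures: 3.2 × 10^3.

3.2 × 10^3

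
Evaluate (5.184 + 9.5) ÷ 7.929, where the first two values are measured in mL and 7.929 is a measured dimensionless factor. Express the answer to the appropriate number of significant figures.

5.184 mL + 9.5 mL = 14.684 mL; the sum is limited to 1 decimal place (3 s.f.).
Carrying full precision, 14.684 ÷ 7.929 = 1.85193593139… mL; 7.929 has 4 s.f., so the result keeps min(3, 4) = 3 s.f.
Rounded to 3 significant figures: 1.85 mL.

1.85 mL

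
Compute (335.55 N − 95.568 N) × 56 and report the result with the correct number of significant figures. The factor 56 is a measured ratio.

1.3 × 10⁴ N

335.55 N − 95.568 N = 239.982 N; the difference is limited to 2 decimal places (5 s.f.).
Carrying full precision, 239.982 × 56 = 13438.992 N; 56 has 2 s.f., so the result keeps min(5, 2) = 2 s.f.
Rounded to 2 significant figures: 1.3 × 10⁴ N.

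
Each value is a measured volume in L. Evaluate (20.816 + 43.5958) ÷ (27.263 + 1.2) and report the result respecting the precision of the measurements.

2.26

20.816 + 43.5958 = 64.4118, limited to 3 d.p. → 5 s.f.; 27.263 + 1.2 = 28.463, limited to 1 d.p. → 3 s.f.
Carrying full precision, 64.4118 ÷ 28.463 = 2.26300108913…; keep min(5, 3) = 3 s.f.
Rounded to 3 significant figures: 2.26.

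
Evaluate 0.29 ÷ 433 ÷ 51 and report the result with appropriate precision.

0.29 ÷ 433 ÷ 51 = 0.0000131322736947…
Multiplication/division keeps the fewest significant figures: 0.29 → 2 s.f., 433 → 3 s.f., 51 → 2 s.f.; limit is 2.
Rounded to 2 significant figures: 1.3 × 10⁻⁵.

1.3 × 10⁻⁵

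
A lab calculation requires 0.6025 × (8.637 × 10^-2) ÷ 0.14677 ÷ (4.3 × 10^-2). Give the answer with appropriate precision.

0.6025 × (8.637 × 10^-2) ÷ 0.14677 ÷ (4.3 × 10^-2) = 8.24544731434…
Multiplication/division keeps the fewest significant figures: 0.6025 → 4 s.f., 8.637 × 10^-2 → 4 s.f., 0.14677 → 5 s.f., 4.3 × 10^-2 → 2 s.f.; limit is 2.
Rounded to 2 significant figures: 8.2.

8.2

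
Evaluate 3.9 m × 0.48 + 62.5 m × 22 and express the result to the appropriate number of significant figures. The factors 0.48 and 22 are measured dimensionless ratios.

1.4 × 10³ m

3.9 × 0.48 = 1.872 → 1.9 m (2 s.f., last digit at the 10^-1 place).
62.5 × 22 = 1375 → 1.4 × 10³ m (2 s.f., last digit at the 10^2 place).
Sum: 1376.872 m; keep the coarser place, 10^2.
Result: 1.4 × 10³ m.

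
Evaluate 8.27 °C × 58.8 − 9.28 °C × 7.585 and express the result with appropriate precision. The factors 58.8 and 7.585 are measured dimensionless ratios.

8.27 × 58.8 = 486.276 → 4.86 × 10² °C (3 s.f., last digit at the 10^0 place).
9.28 × 7.585 = 70.3888 → 70.4 °C (3 s.f., last digit at the 10^-1 place).
Difference: 415.8872 °C; keep the coarser place, 10^0.
Result: 416 °C.

416 °C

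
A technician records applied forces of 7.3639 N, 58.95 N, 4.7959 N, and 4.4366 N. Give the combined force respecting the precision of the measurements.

75.55 N

7.3639 N + 58.95 N + 4.7959 N + 4.4366 N = 75.5464 N.
Addition/subtraction keeps the fewest decimal places: 7.3639 → 4 decimal places, 58.95 → 2 decimal places, 4.7959 → 4 decimal places, 4.4366 → 4 decimal places; limit is 2.
Rounded to 2 decimal places: 75.55 N.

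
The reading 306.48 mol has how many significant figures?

5

306.48: zeros between nonzero digits are significant.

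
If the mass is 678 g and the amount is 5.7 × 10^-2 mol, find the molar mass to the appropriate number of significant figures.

molar mass = 678 g ÷ 5.7 × 10^-2 mol = 11894.7368421… g/mol.
678 has 3 significant figures; 5.7 × 10^-2 has 2.
Division/multiplication keeps the fewest: 2 significant figures.
Rounded: 1.2 × 10^4 g/mol.

1.2 × 10^4 g/mol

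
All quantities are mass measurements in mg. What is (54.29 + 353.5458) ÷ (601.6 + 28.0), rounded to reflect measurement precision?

54.29 + 353.5458 = 407.8358, limited to 2 d.p. → 5 s.f.; 601.6 + 28.0 = 629.6, limited to 1 d.p. → 4 s.f.
Carrying full precision, 407.8358 ÷ 629.6 = 0.647769695044…; keep min(5, 4) = 4 s.f.
Rounded to 4 significant figures: 0.6478.

0.6478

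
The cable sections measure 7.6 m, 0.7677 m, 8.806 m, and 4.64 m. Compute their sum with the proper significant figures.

7.6 m + 0.7677 m + 8.806 m + 4.64 m = 21.8137 m.
Addition/subtraction keeps the fewest decimal places: 7.6 → 1 decimal place, 0.7677 → 4 decimal places, 8.806 → 3 decimal places, 4.64 → 2 decimal places; limit is 1.
Rounded to 1 decimal place: 21.8 m.

21.8 m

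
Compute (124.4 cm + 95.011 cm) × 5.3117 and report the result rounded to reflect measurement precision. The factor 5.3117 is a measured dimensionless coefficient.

124.4 cm + 95.011 cm = 219.411 cm; the sum is limited to 1 decimal place (4 s.f.).
Carrying full precision, 219.411 × 5.3117 = 1165.4454087 cm; 5.3117 has 5 s.f., so the result keeps min(4, 5) = 4 s.f.
Rounded to 4 significant figures: 1165 cm.

1165 cm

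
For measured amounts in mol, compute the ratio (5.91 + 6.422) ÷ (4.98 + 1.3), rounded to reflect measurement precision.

2.0

5.91 + 6.422 = 12.332, limited to 2 d.p. → 4 s.f.; 4.98 + 1.3 = 6.28, limited to 1 d.p. → 2 s.f.
Carrying full precision, 12.332 ÷ 6.28 = 1.96369426752…; keep min(4, 2) = 2 s.f.
Rounded to 2 significant figures: 2.0.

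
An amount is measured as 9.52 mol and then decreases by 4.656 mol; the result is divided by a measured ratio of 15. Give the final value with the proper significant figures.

0.32 mol

9.52 mol − 4.656 mol = 4.864 mol; the difference is limited to 2 decimal places (3 s.f.).
Carrying full precision, 4.864 ÷ 15 = 0.324266666667… mol; 15 has 2 s.f., so the result keeps min(3, 2) = 2 s.f.
Rounded to 2 significant figures: 0.32 mol.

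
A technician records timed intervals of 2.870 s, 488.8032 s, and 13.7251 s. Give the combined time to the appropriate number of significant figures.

2.870 s + 488.8032 s + 13.7251 s = 505.3983 s.
Addition/subtraction keeps the fewest decimal places: 2.870 → 3 decimal places, 488.8032 → 4 decimal places, 13.7251 → 4 decimal places; limit is 3.
Rounded to 3 decimal places: 505.398 s.

505.398 s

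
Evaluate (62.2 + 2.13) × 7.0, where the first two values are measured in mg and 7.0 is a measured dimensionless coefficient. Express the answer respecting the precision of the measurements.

62.2 mg + 2.13 mg = 64.33 mg; the sum is limited to 1 decimal place (3 s.f.).
Carrying full precision, 64.33 × 7.0 = 450.31 mg; 7.0 has 2 s.f., so the result keeps min(3, 2) = 2 s.f.
Rounded to 2 significant figures: 4.5 × 10² mg.

4.5 × 10² mg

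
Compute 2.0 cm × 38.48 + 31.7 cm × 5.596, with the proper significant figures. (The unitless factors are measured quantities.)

254 cm

2.0 × 38.48 = 76.96 → 77 cm (2 s.f., last digit at the 10^0 place).
31.7 × 5.596 = 177.3932 → 177 cm (3 s.f., last digit at the 10^0 place).
Sum: 254.3532 cm; keep the coarser place, 10^0.
Result: 254 cm.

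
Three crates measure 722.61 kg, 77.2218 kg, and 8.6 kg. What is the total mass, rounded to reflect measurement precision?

722.61 kg + 77.2218 kg + 8.6 kg = 808.4318 kg.
Addition/subtraction keeps the fewest decimal places: 722.61 → 2 decimal places, 77.2218 → 4 decimal places, 8.6 → 1 decimal place; limit is 1.
Rounded to 1 decimal place: 808.4 kg.

808.4 kg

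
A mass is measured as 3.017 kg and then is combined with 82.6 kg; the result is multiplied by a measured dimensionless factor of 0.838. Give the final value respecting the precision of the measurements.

3.017 kg + 82.6 kg = 85.617 kg; the sum is limited to 1 decimal place (3 s.f.).
Carrying full precision, 85.617 × 0.838 = 71.747046 kg; 0.838 has 3 s.f., so the result keeps min(3, 3) = 3 s.f.
Rounded to 3 significant figures: 71.7 kg.

71.7 kg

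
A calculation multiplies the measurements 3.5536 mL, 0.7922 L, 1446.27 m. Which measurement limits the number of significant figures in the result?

3.5536 mL → 5 s.f.; 0.7922 L → 4 s.f.; 1446.27 m → 6 s.f.
The fewest is 4 significant figures, from 0.7922 L.

0.7922 L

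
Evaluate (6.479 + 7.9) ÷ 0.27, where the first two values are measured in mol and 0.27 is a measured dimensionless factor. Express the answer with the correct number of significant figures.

6.479 mol + 7.9 mol = 14.379 mol; the sum is limited to 1 decimal place (3 s.f.).
Carrying full precision, 14.379 ÷ 0.27 = 53.2555555556… mol; 0.27 has 2 s.f., so the result keeps min(3, 2) = 2 s.f.
Rounded to 2 significant figures: 53 mol.

53 mol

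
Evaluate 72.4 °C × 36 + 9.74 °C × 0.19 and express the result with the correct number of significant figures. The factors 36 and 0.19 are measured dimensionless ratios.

2.6 × 10³ °C

72.4 × 36 = 2606.4 → 2.6 × 10³ °C (2 s.f., last digit at the 10^2 place).
9.74 × 0.19 = 1.8506 → 1.9 °C (2 s.f., last digit at the 10^-1 place).
Sum: 2608.2506 °C; keep the coarser place, 10^2.
Result: 2.6 × 10³ °C.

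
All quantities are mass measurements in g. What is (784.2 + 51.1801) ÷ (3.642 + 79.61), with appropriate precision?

784.2 + 51.1801 = 835.3801, limited to 1 d.p. → 4 s.f.; 3.642 + 79.61 = 83.252, limited to 2 d.p. → 4 s.f.
Carrying full precision, 835.3801 ÷ 83.252 = 10.0343547302…; keep min(4, 4) = 4 s.f.
Rounded to 4 significant figures: 10.03.

10.03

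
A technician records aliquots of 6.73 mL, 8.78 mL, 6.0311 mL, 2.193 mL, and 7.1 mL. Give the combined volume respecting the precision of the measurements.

30.8 mL

6.73 mL + 8.78 mL + 6.0311 mL + 2.193 mL + 7.1 mL = 30.8341 mL.
Addition/subtraction keeps the fewest decimal places: 6.73 → 2 decimal places, 8.78 → 2 decimal places, 6.0311 → 4 decimal places, 2.193 → 3 decimal places, 7.1 → 1 decimal place; limit is 1.
Rounded to 1 decimal place: 30.8 mL.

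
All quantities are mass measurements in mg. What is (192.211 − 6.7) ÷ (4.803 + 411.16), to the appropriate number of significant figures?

0.4460

192.211 − 6.7 = 185.511, limited to 1 d.p. → 4 s.f.; 4.803 + 411.16 = 415.963, limited to 2 d.p. → 5 s.f.
Carrying full precision, 185.511 ÷ 415.963 = 0.445979570298…; keep min(4, 5) = 4 s.f.
Rounded to 4 significant figures: 0.4460.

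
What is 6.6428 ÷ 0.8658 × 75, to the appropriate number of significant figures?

5.8 × 10²

6.6428 ÷ 0.8658 × 75 = 575.433125433…
Multiplication/division keeps the fewest significant figures: 6.6428 → 5 s.f., 0.8658 → 4 s.f., 75 → 2 s.f.; limit is 2.
Rounded to 2 significant figures: 5.8 × 10².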